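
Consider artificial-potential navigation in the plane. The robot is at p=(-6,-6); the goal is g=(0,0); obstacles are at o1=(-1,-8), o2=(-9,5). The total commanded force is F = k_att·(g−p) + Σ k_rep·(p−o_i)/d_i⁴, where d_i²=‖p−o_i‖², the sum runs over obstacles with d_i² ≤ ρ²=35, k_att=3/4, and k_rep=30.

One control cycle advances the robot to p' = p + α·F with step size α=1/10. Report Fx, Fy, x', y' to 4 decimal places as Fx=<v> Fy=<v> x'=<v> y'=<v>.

Fx=4.3216 Fy=4.5713 x'=-5.5678 y'=-5.5429

F_att = 3/4·(g−p) = 3/4·(6,6) = (4.5000,4.5000)
o1: d²=29 ≤ ρ²=35; F_rep = 30·(-5,2)/29² = (-0.1784,0.0713)
o2: d²=130 > ρ²=35 → inactive
F = F_att + ΣF_rep = (4.3216,4.5713)
p' = p + 1/10·F = (-5.5678,-5.5429)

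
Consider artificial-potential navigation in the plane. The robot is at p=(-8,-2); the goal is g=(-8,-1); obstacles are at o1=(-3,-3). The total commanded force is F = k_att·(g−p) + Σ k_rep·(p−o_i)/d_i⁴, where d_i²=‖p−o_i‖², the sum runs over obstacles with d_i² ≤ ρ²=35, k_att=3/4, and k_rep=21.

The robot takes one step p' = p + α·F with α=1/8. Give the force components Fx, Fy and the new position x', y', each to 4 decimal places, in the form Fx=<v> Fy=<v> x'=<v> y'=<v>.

Fx=-0.1553 Fy=0.7811 x'=-8.0194 y'=-1.9024

F_att = 3/4·(g−p) = 3/4·(0,1) = (0.0000,0.7500)
o1: d²=26 ≤ ρ²=35; F_rep = 21·(-5,1)/26² = (-0.1553,0.0311)
F = F_att + ΣF_rep = (-0.1553,0.7811)
p' = p + 1/8·F = (-8.0194,-1.9024)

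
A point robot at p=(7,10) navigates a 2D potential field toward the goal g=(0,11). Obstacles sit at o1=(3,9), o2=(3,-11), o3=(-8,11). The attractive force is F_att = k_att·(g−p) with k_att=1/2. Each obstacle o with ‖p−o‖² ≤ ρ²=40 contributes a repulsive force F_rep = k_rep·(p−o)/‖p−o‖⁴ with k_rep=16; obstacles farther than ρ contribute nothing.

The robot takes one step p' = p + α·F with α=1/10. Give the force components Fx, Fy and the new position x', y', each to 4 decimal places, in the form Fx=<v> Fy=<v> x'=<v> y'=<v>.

F_att = 1/2·(g−p) = 1/2·(-7,1) = (-3.5000,0.5000)
o1: d²=17 ≤ ρ²=40; F_rep = 16·(4,1)/17² = (0.2215,0.0554)
o2: d²=457 > ρ²=40 → inactive
o3: d²=226 > ρ²=40 → inactive
F = F_att + ΣF_rep = (-3.2785,0.5554)
p' = p + 1/10·F = (6.6721,10.0555)

Fx=-3.2785 Fy=0.5554 x'=6.6721 y'=10.0555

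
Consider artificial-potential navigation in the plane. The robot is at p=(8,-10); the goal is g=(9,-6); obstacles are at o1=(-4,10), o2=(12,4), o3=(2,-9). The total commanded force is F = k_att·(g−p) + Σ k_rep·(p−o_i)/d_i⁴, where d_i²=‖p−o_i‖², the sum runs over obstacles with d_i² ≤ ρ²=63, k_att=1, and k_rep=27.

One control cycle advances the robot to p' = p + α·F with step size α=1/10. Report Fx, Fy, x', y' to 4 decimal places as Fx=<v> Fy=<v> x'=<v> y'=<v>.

Fx=1.1183 Fy=3.9803 x'=8.1118 y'=-9.6020

F_att = 1·(g−p) = 1·(1,4) = (1.0000,4.0000)
o1: d²=544 > ρ²=63 → inactive
o2: d²=212 > ρ²=63 → inactive
o3: d²=37 ≤ ρ²=63; F_rep = 27·(6,-1)/37² = (0.1183,-0.0197)
F = F_att + ΣF_rep = (1.1183,3.9803)
p' = p + 1/10·F = (8.1118,-9.6020)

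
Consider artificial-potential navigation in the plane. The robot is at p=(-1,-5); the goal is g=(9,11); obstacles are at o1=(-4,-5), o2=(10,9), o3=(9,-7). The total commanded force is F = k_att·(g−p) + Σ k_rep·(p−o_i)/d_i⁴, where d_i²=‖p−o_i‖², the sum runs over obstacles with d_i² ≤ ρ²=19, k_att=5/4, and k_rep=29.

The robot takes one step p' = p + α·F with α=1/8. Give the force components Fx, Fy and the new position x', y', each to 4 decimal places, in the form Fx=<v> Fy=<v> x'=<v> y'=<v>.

F_att = 5/4·(g−p) = 5/4·(10,16) = (12.5000,20.0000)
o1: d²=9 ≤ ρ²=19; F_rep = 29·(3,0)/9² = (1.0741,0.0000)
o2: d²=317 > ρ²=19 → inactive
o3: d²=104 > ρ²=19 → inactive
F = F_att + ΣF_rep = (13.5741,20.0000)
p' = p + 1/8·F = (0.6968,-2.5000)

Fx=13.5741 Fy=20.0000 x'=0.6968 y'=-2.5000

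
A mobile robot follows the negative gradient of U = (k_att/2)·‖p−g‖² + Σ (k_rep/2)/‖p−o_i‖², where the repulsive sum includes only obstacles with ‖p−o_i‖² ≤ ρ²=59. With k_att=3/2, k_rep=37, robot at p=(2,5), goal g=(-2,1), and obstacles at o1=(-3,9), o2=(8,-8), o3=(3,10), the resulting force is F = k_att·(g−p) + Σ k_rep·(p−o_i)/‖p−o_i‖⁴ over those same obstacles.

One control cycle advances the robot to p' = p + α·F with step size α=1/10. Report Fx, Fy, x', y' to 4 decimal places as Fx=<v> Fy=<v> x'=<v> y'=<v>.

Fx=-5.9447 Fy=-6.3617 x'=1.4055 y'=4.3638

F_att = 3/2·(g−p) = 3/2·(-4,-4) = (-6.0000,-6.0000)
o1: d²=41 ≤ ρ²=59; F_rep = 37·(5,-4)/41² = (0.1101,-0.0880)
o2: d²=205 > ρ²=59 → inactive
o3: d²=26 ≤ ρ²=59; F_rep = 37·(-1,-5)/26² = (-0.0547,-0.2737)
F = F_att + ΣF_rep = (-5.9447,-6.3617)
p' = p + 1/10·F = (1.4055,4.3638)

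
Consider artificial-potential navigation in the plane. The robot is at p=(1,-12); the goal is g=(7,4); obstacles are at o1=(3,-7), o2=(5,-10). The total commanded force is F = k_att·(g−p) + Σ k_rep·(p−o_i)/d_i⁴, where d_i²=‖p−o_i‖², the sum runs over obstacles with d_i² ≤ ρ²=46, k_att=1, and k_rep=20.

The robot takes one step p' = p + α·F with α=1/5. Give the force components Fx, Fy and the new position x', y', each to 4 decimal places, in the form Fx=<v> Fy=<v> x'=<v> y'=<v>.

Fx=5.7524 Fy=15.7811 x'=2.1505 y'=-8.8438

F_att = 1·(g−p) = 1·(6,16) = (6.0000,16.0000)
o1: d²=29 ≤ ρ²=46; F_rep = 20·(-2,-5)/29² = (-0.0476,-0.1189)
o2: d²=20 ≤ ρ²=46; F_rep = 20·(-4,-2)/20² = (-0.2000,-0.1000)
F = F_att + ΣF_rep = (5.7524,15.7811)
p' = p + 1/5·F = (2.1505,-8.8438)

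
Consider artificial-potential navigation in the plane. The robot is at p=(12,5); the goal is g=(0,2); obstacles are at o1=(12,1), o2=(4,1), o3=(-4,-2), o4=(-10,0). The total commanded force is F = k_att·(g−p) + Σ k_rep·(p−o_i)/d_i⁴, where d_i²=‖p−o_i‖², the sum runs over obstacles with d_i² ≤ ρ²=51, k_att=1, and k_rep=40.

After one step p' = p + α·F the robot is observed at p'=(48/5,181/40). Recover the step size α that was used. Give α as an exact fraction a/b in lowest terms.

F_att = 1·(g−p) = 1·(-12,-3) = (-12.0000,-3.0000)
o1: d²=16 ≤ ρ²=51; F_rep = 40·(0,4)/16² = (0.0000,0.6250)
o2: d²=80 > ρ²=51 → inactive
o3: d²=305 > ρ²=51 → inactive
o4: d²=509 > ρ²=51 → inactive
F = F_att + ΣF_rep = (-12.0000,-2.3750)
Δp = p'−p = (-2.4000,-0.4750); α = Δx/Fx = (-12/5) / (-12) = 1/5
check: Δy/Fy = (-19/40) / (-19/8) = 1/5 ✓

α = 1/5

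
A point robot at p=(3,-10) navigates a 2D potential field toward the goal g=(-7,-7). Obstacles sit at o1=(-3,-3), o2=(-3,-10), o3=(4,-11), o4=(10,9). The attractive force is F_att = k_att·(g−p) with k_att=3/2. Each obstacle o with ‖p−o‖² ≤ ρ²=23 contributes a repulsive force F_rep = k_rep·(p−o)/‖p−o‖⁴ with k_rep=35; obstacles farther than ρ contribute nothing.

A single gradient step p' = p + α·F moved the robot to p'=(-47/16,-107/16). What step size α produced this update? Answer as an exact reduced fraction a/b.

α = 1/4

F_att = 3/2·(g−p) = 3/2·(-10,3) = (-15.0000,4.5000)
o1: d²=85 > ρ²=23 → inactive
o2: d²=36 > ρ²=23 → inactive
o3: d²=2 ≤ ρ²=23; F_rep = 35·(-1,1)/2² = (-8.7500,8.7500)
o4: d²=410 > ρ²=23 → inactive
F = F_att + ΣF_rep = (-23.7500,13.2500)
Δp = p'−p = (-5.9375,3.3125); α = Δx/Fx = (-95/16) / (-95/4) = 1/4
check: Δy/Fy = (53/16) / (53/4) = 1/4 ✓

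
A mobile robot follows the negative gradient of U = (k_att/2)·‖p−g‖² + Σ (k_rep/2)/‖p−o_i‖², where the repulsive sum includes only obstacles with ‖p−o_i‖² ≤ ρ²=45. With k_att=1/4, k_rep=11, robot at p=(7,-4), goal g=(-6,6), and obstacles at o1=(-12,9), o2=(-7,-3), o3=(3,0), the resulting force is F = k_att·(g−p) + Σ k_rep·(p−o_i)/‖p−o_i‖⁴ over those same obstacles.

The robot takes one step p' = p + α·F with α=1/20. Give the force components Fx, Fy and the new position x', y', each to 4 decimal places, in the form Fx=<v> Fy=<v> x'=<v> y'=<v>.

Fx=-3.2070 Fy=2.4570 x'=6.8396 y'=-3.8771

F_att = 1/4·(g−p) = 1/4·(-13,10) = (-3.2500,2.5000)
o1: d²=530 > ρ²=45 → inactive
o2: d²=197 > ρ²=45 → inactive
o3: d²=32 ≤ ρ²=45; F_rep = 11·(4,-4)/32² = (0.0430,-0.0430)
F = F_att + ΣF_rep = (-3.2070,2.4570)
p' = p + 1/20·F = (6.8396,-3.8771)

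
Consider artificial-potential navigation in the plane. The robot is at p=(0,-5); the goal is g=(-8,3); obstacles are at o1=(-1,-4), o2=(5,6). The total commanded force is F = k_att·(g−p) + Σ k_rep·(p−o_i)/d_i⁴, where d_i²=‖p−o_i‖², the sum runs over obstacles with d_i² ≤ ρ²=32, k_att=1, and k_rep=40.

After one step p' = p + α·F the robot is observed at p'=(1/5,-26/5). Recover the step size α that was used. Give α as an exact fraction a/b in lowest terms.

α = 1/10

F_att = 1·(g−p) = 1·(-8,8) = (-8.0000,8.0000)
o1: d²=2 ≤ ρ²=32; F_rep = 40·(1,-1)/2² = (10.0000,-10.0000)
o2: d²=146 > ρ²=32 → inactive
F = F_att + ΣF_rep = (2.0000,-2.0000)
Δp = p'−p = (0.2000,-0.2000); α = Δx/Fx = (1/5) / (2) = 1/10
check: Δy/Fy = (-1/5) / (-2) = 1/10 ✓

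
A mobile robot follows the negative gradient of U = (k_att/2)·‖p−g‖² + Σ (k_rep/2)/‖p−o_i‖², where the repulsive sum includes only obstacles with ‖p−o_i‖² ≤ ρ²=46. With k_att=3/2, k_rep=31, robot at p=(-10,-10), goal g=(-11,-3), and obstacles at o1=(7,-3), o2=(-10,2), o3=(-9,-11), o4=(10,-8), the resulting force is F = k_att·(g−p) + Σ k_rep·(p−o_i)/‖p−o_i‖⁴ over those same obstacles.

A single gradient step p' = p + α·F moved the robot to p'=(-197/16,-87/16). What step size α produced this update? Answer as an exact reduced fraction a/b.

α = 1/4

F_att = 3/2·(g−p) = 3/2·(-1,7) = (-1.5000,10.5000)
o1: d²=338 > ρ²=46 → inactive
o2: d²=144 > ρ²=46 → inactive
o3: d²=2 ≤ ρ²=46; F_rep = 31·(-1,1)/2² = (-7.7500,7.7500)
o4: d²=404 > ρ²=46 → inactive
F = F_att + ΣF_rep = (-9.2500,18.2500)
Δp = p'−p = (-2.3125,4.5625); α = Δx/Fx = (-37/16) / (-37/4) = 1/4
check: Δy/Fy = (73/16) / (73/4) = 1/4 ✓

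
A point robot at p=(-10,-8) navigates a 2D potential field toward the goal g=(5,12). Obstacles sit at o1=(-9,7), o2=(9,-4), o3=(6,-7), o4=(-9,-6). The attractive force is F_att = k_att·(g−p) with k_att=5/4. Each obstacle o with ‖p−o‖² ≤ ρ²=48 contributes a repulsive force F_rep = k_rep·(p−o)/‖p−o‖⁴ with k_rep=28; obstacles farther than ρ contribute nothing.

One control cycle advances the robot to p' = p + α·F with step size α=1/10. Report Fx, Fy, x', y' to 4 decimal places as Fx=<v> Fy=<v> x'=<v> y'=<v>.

Fx=17.6300 Fy=22.7600 x'=-8.2370 y'=-5.7240

F_att = 5/4·(g−p) = 5/4·(15,20) = (18.7500,25.0000)
o1: d²=226 > ρ²=48 → inactive
o2: d²=377 > ρ²=48 → inactive
o3: d²=257 > ρ²=48 → inactive
o4: d²=5 ≤ ρ²=48; F_rep = 28·(-1,-2)/5² = (-1.1200,-2.2400)
F = F_att + ΣF_rep = (17.6300,22.7600)
p' = p + 1/10·F = (-8.2370,-5.7240)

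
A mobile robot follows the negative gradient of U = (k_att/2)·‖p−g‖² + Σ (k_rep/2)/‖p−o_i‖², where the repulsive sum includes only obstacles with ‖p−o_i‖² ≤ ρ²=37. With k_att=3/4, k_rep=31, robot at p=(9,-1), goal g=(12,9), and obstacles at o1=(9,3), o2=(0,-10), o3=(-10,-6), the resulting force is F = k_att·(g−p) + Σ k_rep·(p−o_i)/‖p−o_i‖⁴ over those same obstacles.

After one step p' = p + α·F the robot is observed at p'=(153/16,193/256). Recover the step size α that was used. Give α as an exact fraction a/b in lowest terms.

α = 1/4

F_att = 3/4·(g−p) = 3/4·(3,10) = (2.2500,7.5000)
o1: d²=16 ≤ ρ²=37; F_rep = 31·(0,-4)/16² = (0.0000,-0.4844)
o2: d²=162 > ρ²=37 → inactive
o3: d²=386 > ρ²=37 → inactive
F = F_att + ΣF_rep = (2.2500,7.0156)
Δp = p'−p = (0.5625,1.7539); α = Δx/Fx = (9/16) / (9/4) = 1/4
check: Δy/Fy = (449/256) / (449/64) = 1/4 ✓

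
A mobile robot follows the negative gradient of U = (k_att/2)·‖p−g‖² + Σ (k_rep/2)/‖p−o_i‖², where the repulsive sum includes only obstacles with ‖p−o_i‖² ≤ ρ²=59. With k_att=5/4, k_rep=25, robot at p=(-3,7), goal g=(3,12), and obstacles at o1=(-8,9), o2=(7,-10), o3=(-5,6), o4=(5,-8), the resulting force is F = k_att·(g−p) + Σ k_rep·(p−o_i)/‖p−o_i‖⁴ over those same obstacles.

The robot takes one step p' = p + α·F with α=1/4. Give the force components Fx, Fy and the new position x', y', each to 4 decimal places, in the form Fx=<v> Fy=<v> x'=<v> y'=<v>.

Fx=9.6486 Fy=7.1905 x'=-0.5878 y'=8.7976

F_att = 5/4·(g−p) = 5/4·(6,5) = (7.5000,6.2500)
o1: d²=29 ≤ ρ²=59; F_rep = 25·(5,-2)/29² = (0.1486,-0.0595)
o2: d²=389 > ρ²=59 → inactive
o3: d²=5 ≤ ρ²=59; F_rep = 25·(2,1)/5² = (2.0000,1.0000)
o4: d²=289 > ρ²=59 → inactive
F = F_att + ΣF_rep = (9.6486,7.1905)
p' = p + 1/4·F = (-0.5878,8.7976)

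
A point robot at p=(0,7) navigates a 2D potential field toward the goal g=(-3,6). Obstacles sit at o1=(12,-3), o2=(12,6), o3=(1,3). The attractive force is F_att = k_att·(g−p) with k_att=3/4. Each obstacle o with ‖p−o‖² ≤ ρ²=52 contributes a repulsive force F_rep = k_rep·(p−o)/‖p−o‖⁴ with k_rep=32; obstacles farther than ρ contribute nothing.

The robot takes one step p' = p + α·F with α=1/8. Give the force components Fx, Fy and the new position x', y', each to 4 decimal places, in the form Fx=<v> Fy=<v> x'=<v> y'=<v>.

F_att = 3/4·(g−p) = 3/4·(-3,-1) = (-2.2500,-0.7500)
o1: d²=244 > ρ²=52 → inactive
o2: d²=145 > ρ²=52 → inactive
o3: d²=17 ≤ ρ²=52; F_rep = 32·(-1,4)/17² = (-0.1107,0.4429)
F = F_att + ΣF_rep = (-2.3607,-0.3071)
p' = p + 1/8·F = (-0.2951,6.9616)

Fx=-2.3607 Fy=-0.3071 x'=-0.2951 y'=6.9616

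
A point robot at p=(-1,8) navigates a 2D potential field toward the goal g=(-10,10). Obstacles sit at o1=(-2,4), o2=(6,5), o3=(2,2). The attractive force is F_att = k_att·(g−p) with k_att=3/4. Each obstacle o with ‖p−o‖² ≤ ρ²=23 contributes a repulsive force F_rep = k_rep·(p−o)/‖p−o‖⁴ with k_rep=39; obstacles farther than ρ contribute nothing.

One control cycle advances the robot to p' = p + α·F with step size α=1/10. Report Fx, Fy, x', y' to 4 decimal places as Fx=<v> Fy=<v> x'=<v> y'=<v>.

F_att = 3/4·(g−p) = 3/4·(-9,2) = (-6.7500,1.5000)
o1: d²=17 ≤ ρ²=23; F_rep = 39·(1,4)/17² = (0.1349,0.5398)
o2: d²=58 > ρ²=23 → inactive
o3: d²=45 > ρ²=23 → inactive
F = F_att + ΣF_rep = (-6.6151,2.0398)
p' = p + 1/10·F = (-1.6615,8.2040)

Fx=-6.6151 Fy=2.0398 x'=-1.6615 y'=8.2040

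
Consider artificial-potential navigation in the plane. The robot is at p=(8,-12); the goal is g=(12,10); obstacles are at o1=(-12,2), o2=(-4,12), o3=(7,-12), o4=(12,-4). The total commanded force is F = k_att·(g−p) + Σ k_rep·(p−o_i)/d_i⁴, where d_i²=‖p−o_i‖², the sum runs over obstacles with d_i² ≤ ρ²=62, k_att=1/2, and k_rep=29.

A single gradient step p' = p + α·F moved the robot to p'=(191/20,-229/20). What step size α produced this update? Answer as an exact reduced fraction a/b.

α = 1/20

F_att = 1/2·(g−p) = 1/2·(4,22) = (2.0000,11.0000)
o1: d²=596 > ρ²=62 → inactive
o2: d²=720 > ρ²=62 → inactive
o3: d²=1 ≤ ρ²=62; F_rep = 29·(1,0)/1² = (29.0000,0.0000)
o4: d²=80 > ρ²=62 → inactive
F = F_att + ΣF_rep = (31.0000,11.0000)
Δp = p'−p = (1.5500,0.5500); α = Δx/Fx = (31/20) / (31) = 1/20
check: Δy/Fy = (11/20) / (11) = 1/20 ✓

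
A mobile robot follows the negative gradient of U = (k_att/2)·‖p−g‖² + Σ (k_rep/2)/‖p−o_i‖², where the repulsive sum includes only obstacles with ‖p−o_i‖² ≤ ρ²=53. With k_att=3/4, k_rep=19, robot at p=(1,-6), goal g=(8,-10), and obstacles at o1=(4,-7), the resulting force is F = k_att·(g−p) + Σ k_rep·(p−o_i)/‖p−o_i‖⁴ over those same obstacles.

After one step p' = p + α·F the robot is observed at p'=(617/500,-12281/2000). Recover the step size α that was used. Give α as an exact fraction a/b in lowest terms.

F_att = 3/4·(g−p) = 3/4·(7,-4) = (5.2500,-3.0000)
o1: d²=10 ≤ ρ²=53; F_rep = 19·(-3,1)/10² = (-0.5700,0.1900)
F = F_att + ΣF_rep = (4.6800,-2.8100)
Δp = p'−p = (0.2340,-0.1405); α = Δx/Fx = (117/500) / (117/25) = 1/20
check: Δy/Fy = (-281/2000) / (-281/100) = 1/20 ✓

α = 1/20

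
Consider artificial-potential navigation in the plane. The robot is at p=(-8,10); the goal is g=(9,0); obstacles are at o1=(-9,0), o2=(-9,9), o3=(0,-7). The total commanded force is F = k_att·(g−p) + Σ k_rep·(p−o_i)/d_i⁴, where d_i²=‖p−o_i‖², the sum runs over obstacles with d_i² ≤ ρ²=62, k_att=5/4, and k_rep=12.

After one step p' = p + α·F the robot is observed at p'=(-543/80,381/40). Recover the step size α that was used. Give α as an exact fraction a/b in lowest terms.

α = 1/20

F_att = 5/4·(g−p) = 5/4·(17,-10) = (21.2500,-12.5000)
o1: d²=101 > ρ²=62 → inactive
o2: d²=2 ≤ ρ²=62; F_rep = 12·(1,1)/2² = (3.0000,3.0000)
o3: d²=353 > ρ²=62 → inactive
F = F_att + ΣF_rep = (24.2500,-9.5000)
Δp = p'−p = (1.2125,-0.4750); α = Δx/Fx = (97/80) / (97/4) = 1/20
check: Δy/Fy = (-19/40) / (-19/2) = 1/20 ✓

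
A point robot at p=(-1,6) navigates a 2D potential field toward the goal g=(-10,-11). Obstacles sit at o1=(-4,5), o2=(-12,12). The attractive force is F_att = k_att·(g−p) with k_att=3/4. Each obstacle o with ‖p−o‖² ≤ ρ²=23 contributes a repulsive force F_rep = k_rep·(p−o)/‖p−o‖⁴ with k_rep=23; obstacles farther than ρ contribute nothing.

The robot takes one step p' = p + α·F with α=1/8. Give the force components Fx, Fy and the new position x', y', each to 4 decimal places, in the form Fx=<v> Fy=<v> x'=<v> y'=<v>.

F_att = 3/4·(g−p) = 3/4·(-9,-17) = (-6.7500,-12.7500)
o1: d²=10 ≤ ρ²=23; F_rep = 23·(3,1)/10² = (0.6900,0.2300)
o2: d²=157 > ρ²=23 → inactive
F = F_att + ΣF_rep = (-6.0600,-12.5200)
p' = p + 1/8·F = (-1.7575,4.4350)

Fx=-6.0600 Fy=-12.5200 x'=-1.7575 y'=4.4350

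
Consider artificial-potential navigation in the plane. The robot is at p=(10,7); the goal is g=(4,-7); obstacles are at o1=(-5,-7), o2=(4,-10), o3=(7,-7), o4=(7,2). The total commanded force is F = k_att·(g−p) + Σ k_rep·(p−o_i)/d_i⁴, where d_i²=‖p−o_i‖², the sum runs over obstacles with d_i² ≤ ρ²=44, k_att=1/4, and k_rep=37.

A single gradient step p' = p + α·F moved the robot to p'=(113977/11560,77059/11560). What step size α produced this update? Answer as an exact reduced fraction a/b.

α = 1/10

F_att = 1/4·(g−p) = 1/4·(-6,-14) = (-1.5000,-3.5000)
o1: d²=421 > ρ²=44 → inactive
o2: d²=325 > ρ²=44 → inactive
o3: d²=205 > ρ²=44 → inactive
o4: d²=34 ≤ ρ²=44; F_rep = 37·(3,5)/34² = (0.0960,0.1600)
F = F_att + ΣF_rep = (-1.4040,-3.3400)
Δp = p'−p = (-0.1404,-0.3340); α = Δx/Fx = (-1623/11560) / (-1623/1156) = 1/10
check: Δy/Fy = (-3861/11560) / (-3861/1156) = 1/10 ✓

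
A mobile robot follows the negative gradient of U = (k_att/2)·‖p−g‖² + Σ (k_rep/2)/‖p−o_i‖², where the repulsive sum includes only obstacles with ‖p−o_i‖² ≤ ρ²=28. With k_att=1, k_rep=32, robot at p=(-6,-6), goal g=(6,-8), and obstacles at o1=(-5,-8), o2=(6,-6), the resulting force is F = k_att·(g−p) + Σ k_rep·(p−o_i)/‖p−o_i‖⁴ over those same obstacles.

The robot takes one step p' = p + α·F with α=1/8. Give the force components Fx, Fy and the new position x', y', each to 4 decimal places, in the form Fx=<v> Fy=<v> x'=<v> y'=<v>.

Fx=10.7200 Fy=0.5600 x'=-4.6600 y'=-5.9300

F_att = 1·(g−p) = 1·(12,-2) = (12.0000,-2.0000)
o1: d²=5 ≤ ρ²=28; F_rep = 32·(-1,2)/5² = (-1.2800,2.5600)
o2: d²=144 > ρ²=28 → inactive
F = F_att + ΣF_rep = (10.7200,0.5600)
p' = p + 1/8·F = (-4.6600,-5.9300)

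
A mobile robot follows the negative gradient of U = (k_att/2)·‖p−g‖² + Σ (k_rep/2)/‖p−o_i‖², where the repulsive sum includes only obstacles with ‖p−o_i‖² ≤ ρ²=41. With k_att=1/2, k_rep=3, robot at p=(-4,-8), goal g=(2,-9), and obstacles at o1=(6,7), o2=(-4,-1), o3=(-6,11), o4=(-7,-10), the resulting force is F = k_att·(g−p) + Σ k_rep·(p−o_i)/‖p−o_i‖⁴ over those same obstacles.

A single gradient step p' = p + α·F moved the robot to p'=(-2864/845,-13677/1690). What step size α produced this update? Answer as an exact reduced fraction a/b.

α = 1/5

F_att = 1/2·(g−p) = 1/2·(6,-1) = (3.0000,-0.5000)
o1: d²=325 > ρ²=41 → inactive
o2: d²=49 > ρ²=41 → inactive
o3: d²=365 > ρ²=41 → inactive
o4: d²=13 ≤ ρ²=41; F_rep = 3·(3,2)/13² = (0.0533,0.0355)
F = F_att + ΣF_rep = (3.0533,-0.4645)
Δp = p'−p = (0.6107,-0.0929); α = Δx/Fx = (516/845) / (516/169) = 1/5
check: Δy/Fy = (-157/1690) / (-157/338) = 1/5 ✓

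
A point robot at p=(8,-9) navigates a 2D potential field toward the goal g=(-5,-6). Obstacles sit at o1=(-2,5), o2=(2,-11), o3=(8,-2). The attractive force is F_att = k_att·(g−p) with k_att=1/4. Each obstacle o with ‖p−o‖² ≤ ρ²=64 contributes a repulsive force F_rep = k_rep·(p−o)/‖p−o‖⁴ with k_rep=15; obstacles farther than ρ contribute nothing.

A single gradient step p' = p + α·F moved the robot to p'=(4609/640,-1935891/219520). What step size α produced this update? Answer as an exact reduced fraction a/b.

α = 1/4

F_att = 1/4·(g−p) = 1/4·(-13,3) = (-3.2500,0.7500)
o1: d²=296 > ρ²=64 → inactive
o2: d²=40 ≤ ρ²=64; F_rep = 15·(6,2)/40² = (0.0563,0.0187)
o3: d²=49 ≤ ρ²=64; F_rep = 15·(0,-7)/49² = (0.0000,-0.0437)
F = F_att + ΣF_rep = (-3.1938,0.7250)
Δp = p'−p = (-0.7984,0.1813); α = Δx/Fx = (-511/640) / (-511/160) = 1/4
check: Δy/Fy = (39789/219520) / (39789/54880) = 1/4 ✓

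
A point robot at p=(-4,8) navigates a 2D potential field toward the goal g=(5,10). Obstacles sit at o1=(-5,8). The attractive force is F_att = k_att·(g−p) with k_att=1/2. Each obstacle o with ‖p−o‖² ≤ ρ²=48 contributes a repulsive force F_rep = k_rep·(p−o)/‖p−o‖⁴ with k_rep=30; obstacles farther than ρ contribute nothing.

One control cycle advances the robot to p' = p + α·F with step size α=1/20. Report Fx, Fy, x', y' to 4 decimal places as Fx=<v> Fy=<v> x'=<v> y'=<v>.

Fx=34.5000 Fy=1.0000 x'=-2.2750 y'=8.0500

F_att = 1/2·(g−p) = 1/2·(9,2) = (4.5000,1.0000)
o1: d²=1 ≤ ρ²=48; F_rep = 30·(1,0)/1² = (30.0000,0.0000)
F = F_att + ΣF_rep = (34.5000,1.0000)
p' = p + 1/20·F = (-2.2750,8.0500)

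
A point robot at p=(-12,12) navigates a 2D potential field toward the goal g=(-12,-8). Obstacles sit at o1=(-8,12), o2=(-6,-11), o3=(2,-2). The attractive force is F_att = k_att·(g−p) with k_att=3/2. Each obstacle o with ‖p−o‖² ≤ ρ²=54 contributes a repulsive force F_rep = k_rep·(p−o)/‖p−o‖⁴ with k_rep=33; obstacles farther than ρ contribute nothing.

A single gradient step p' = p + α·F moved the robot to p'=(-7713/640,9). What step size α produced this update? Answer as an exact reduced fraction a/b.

α = 1/10

F_att = 3/2·(g−p) = 3/2·(0,-20) = (0.0000,-30.0000)
o1: d²=16 ≤ ρ²=54; F_rep = 33·(-4,0)/16² = (-0.5156,0.0000)
o2: d²=565 > ρ²=54 → inactive
o3: d²=392 > ρ²=54 → inactive
F = F_att + ΣF_rep = (-0.5156,-30.0000)
Δp = p'−p = (-0.0516,-3.0000); α = Δx/Fx = (-33/640) / (-33/64) = 1/10
check: Δy/Fy = (-3) / (-30) = 1/10 ✓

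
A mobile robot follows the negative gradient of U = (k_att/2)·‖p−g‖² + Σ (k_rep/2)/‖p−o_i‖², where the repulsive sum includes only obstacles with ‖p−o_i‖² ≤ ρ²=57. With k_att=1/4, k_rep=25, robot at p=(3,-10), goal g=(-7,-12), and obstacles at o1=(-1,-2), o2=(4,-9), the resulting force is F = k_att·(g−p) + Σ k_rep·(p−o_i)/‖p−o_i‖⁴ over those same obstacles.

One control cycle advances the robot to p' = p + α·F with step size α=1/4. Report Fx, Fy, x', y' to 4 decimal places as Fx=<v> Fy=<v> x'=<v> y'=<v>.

Fx=-8.7500 Fy=-6.7500 x'=0.8125 y'=-11.6875

F_att = 1/4·(g−p) = 1/4·(-10,-2) = (-2.5000,-0.5000)
o1: d²=80 > ρ²=57 → inactive
o2: d²=2 ≤ ρ²=57; F_rep = 25·(-1,-1)/2² = (-6.2500,-6.2500)
F = F_att + ΣF_rep = (-8.7500,-6.7500)
p' = p + 1/4·F = (0.8125,-11.6875)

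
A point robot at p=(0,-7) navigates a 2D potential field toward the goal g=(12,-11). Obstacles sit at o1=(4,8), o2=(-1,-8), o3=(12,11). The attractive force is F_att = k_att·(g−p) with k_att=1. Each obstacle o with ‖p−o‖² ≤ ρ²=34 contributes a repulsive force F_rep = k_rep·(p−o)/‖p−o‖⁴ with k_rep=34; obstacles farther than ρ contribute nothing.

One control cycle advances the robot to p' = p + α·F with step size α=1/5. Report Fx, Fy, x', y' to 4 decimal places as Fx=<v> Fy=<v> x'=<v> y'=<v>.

Fx=20.5000 Fy=4.5000 x'=4.1000 y'=-6.1000

F_att = 1·(g−p) = 1·(12,-4) = (12.0000,-4.0000)
o1: d²=241 > ρ²=34 → inactive
o2: d²=2 ≤ ρ²=34; F_rep = 34·(1,1)/2² = (8.5000,8.5000)
o3: d²=468 > ρ²=34 → inactive
F = F_att + ΣF_rep = (20.5000,4.5000)
p' = p + 1/5·F = (4.1000,-6.1000)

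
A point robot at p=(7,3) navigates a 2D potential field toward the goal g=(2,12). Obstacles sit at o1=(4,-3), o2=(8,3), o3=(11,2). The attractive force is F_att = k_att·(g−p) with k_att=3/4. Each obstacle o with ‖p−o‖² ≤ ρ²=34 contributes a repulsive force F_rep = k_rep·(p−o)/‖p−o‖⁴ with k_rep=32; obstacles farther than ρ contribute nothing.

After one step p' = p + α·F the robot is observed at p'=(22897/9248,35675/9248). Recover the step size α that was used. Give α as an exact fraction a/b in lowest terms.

F_att = 3/4·(g−p) = 3/4·(-5,9) = (-3.7500,6.7500)
o1: d²=45 > ρ²=34 → inactive
o2: d²=1 ≤ ρ²=34; F_rep = 32·(-1,0)/1² = (-32.0000,0.0000)
o3: d²=17 ≤ ρ²=34; F_rep = 32·(-4,1)/17² = (-0.4429,0.1107)
F = F_att + ΣF_rep = (-36.1929,6.8607)
Δp = p'−p = (-4.5241,0.8576); α = Δx/Fx = (-41839/9248) / (-41839/1156) = 1/8
check: Δy/Fy = (7931/9248) / (7931/1156) = 1/8 ✓

α = 1/8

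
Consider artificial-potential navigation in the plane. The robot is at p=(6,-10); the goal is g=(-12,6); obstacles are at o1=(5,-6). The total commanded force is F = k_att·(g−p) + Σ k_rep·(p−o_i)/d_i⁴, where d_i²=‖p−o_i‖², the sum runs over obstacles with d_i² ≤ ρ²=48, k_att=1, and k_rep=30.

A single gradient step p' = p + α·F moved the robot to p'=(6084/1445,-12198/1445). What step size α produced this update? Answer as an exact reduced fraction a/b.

F_att = 1·(g−p) = 1·(-18,16) = (-18.0000,16.0000)
o1: d²=17 ≤ ρ²=48; F_rep = 30·(1,-4)/17² = (0.1038,-0.4152)
F = F_att + ΣF_rep = (-17.8962,15.5848)
Δp = p'−p = (-1.7896,1.5585); α = Δx/Fx = (-2586/1445) / (-5172/289) = 1/10
check: Δy/Fy = (2252/1445) / (4504/289) = 1/10 ✓

α = 1/10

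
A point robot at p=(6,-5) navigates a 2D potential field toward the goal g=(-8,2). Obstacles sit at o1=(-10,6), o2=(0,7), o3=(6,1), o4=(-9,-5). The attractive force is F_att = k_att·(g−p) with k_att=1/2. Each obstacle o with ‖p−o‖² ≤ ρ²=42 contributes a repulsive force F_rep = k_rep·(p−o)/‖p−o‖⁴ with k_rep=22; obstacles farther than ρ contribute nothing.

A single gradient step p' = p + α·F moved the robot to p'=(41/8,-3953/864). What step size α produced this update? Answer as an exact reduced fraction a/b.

α = 1/8

F_att = 1/2·(g−p) = 1/2·(-14,7) = (-7.0000,3.5000)
o1: d²=377 > ρ²=42 → inactive
o2: d²=180 > ρ²=42 → inactive
o3: d²=36 ≤ ρ²=42; F_rep = 22·(0,-6)/36² = (0.0000,-0.1019)
o4: d²=225 > ρ²=42 → inactive
F = F_att + ΣF_rep = (-7.0000,3.3981)
Δp = p'−p = (-0.8750,0.4248); α = Δx/Fx = (-7/8) / (-7) = 1/8
check: Δy/Fy = (367/864) / (367/108) = 1/8 ✓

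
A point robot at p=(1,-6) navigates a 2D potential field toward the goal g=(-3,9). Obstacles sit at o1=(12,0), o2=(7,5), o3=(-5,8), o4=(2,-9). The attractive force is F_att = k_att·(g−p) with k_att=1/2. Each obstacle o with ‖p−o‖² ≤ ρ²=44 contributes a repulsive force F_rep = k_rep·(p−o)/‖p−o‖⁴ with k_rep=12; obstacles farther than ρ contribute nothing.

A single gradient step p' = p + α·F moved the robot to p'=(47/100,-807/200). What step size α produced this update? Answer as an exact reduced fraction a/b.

α = 1/4

F_att = 1/2·(g−p) = 1/2·(-4,15) = (-2.0000,7.5000)
o1: d²=157 > ρ²=44 → inactive
o2: d²=157 > ρ²=44 → inactive
o3: d²=232 > ρ²=44 → inactive
o4: d²=10 ≤ ρ²=44; F_rep = 12·(-1,3)/10² = (-0.1200,0.3600)
F = F_att + ΣF_rep = (-2.1200,7.8600)
Δp = p'−p = (-0.5300,1.9650); α = Δx/Fx = (-53/100) / (-53/25) = 1/4
check: Δy/Fy = (393/200) / (393/50) = 1/4 ✓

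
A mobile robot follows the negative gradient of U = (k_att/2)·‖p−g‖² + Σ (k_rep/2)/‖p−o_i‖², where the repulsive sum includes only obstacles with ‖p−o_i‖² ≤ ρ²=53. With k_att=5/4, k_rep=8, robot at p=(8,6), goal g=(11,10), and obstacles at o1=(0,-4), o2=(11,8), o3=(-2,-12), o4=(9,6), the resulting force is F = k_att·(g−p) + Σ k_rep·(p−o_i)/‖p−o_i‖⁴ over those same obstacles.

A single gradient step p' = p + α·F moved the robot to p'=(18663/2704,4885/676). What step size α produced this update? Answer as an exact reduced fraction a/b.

α = 1/4

F_att = 5/4·(g−p) = 5/4·(3,4) = (3.7500,5.0000)
o1: d²=164 > ρ²=53 → inactive
o2: d²=13 ≤ ρ²=53; F_rep = 8·(-3,-2)/13² = (-0.1420,-0.0947)
o3: d²=424 > ρ²=53 → inactive
o4: d²=1 ≤ ρ²=53; F_rep = 8·(-1,0)/1² = (-8.0000,0.0000)
F = F_att + ΣF_rep = (-4.3920,4.9053)
Δp = p'−p = (-1.0980,1.2263); α = Δx/Fx = (-2969/2704) / (-2969/676) = 1/4
check: Δy/Fy = (829/676) / (829/169) = 1/4 ✓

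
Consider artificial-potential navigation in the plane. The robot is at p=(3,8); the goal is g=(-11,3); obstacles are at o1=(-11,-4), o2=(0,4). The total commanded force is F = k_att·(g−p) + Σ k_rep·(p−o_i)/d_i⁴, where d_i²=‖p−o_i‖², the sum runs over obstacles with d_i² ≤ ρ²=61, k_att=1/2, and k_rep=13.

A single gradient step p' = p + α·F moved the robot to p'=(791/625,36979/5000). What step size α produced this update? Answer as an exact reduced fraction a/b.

F_att = 1/2·(g−p) = 1/2·(-14,-5) = (-7.0000,-2.5000)
o1: d²=340 > ρ²=61 → inactive
o2: d²=25 ≤ ρ²=61; F_rep = 13·(3,4)/25² = (0.0624,0.0832)
F = F_att + ΣF_rep = (-6.9376,-2.4168)
Δp = p'−p = (-1.7344,-0.6042); α = Δx/Fx = (-1084/625) / (-4336/625) = 1/4
check: Δy/Fy = (-3021/5000) / (-3021/1250) = 1/4 ✓

α = 1/4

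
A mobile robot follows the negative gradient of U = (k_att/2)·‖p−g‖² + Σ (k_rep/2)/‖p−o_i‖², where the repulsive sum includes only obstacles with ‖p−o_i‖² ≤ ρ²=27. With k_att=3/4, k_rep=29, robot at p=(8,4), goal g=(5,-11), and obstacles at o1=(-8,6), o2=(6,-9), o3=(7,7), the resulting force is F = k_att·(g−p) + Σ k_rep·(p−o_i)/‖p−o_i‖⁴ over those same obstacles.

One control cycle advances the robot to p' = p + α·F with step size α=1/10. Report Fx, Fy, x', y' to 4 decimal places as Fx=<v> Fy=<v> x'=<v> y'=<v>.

F_att = 3/4·(g−p) = 3/4·(-3,-15) = (-2.2500,-11.2500)
o1: d²=260 > ρ²=27 → inactive
o2: d²=173 > ρ²=27 → inactive
o3: d²=10 ≤ ρ²=27; F_rep = 29·(1,-3)/10² = (0.2900,-0.8700)
F = F_att + ΣF_rep = (-1.9600,-12.1200)
p' = p + 1/10·F = (7.8040,2.7880)

Fx=-1.9600 Fy=-12.1200 x'=7.8040 y'=2.7880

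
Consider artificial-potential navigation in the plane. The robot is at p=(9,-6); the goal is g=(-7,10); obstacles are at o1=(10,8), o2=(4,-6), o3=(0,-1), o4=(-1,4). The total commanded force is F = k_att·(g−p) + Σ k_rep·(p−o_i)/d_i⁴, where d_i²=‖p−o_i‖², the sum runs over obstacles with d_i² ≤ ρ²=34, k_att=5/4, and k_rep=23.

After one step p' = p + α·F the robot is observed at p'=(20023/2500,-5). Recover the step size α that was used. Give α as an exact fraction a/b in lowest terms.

α = 1/20

F_att = 5/4·(g−p) = 5/4·(-16,16) = (-20.0000,20.0000)
o1: d²=197 > ρ²=34 → inactive
o2: d²=25 ≤ ρ²=34; F_rep = 23·(5,0)/25² = (0.1840,0.0000)
o3: d²=106 > ρ²=34 → inactive
o4: d²=200 > ρ²=34 → inactive
F = F_att + ΣF_rep = (-19.8160,20.0000)
Δp = p'−p = (-0.9908,1.0000); α = Δx/Fx = (-2477/2500) / (-2477/125) = 1/20
check: Δy/Fy = (1) / (20) = 1/20 ✓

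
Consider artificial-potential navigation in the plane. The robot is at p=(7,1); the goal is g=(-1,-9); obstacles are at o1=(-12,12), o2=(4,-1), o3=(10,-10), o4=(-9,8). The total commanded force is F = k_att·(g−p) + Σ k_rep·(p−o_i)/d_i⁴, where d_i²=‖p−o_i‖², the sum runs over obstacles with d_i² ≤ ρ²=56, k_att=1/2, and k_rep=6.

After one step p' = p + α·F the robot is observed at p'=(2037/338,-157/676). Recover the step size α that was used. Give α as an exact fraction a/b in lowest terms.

α = 1/4

F_att = 1/2·(g−p) = 1/2·(-8,-10) = (-4.0000,-5.0000)
o1: d²=482 > ρ²=56 → inactive
o2: d²=13 ≤ ρ²=56; F_rep = 6·(3,2)/13² = (0.1065,0.0710)
o3: d²=130 > ρ²=56 → inactive
o4: d²=305 > ρ²=56 → inactive
F = F_att + ΣF_rep = (-3.8935,-4.9290)
Δp = p'−p = (-0.9734,-1.2322); α = Δx/Fx = (-329/338) / (-658/169) = 1/4
check: Δy/Fy = (-833/676) / (-833/169) = 1/4 ✓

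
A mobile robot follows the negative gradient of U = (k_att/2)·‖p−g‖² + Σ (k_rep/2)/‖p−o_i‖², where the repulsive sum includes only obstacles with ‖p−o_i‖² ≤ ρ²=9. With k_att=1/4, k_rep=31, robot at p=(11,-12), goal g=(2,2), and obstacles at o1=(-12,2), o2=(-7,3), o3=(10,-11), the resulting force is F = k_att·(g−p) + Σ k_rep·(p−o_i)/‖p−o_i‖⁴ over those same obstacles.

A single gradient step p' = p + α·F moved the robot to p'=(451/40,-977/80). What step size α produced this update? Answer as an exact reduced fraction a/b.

α = 1/20

F_att = 1/4·(g−p) = 1/4·(-9,14) = (-2.2500,3.5000)
o1: d²=725 > ρ²=9 → inactive
o2: d²=549 > ρ²=9 → inactive
o3: d²=2 ≤ ρ²=9; F_rep = 31·(1,-1)/2² = (7.7500,-7.7500)
F = F_att + ΣF_rep = (5.5000,-4.2500)
Δp = p'−p = (0.2750,-0.2125); α = Δx/Fx = (11/40) / (11/2) = 1/20
check: Δy/Fy = (-17/80) / (-17/4) = 1/20 ✓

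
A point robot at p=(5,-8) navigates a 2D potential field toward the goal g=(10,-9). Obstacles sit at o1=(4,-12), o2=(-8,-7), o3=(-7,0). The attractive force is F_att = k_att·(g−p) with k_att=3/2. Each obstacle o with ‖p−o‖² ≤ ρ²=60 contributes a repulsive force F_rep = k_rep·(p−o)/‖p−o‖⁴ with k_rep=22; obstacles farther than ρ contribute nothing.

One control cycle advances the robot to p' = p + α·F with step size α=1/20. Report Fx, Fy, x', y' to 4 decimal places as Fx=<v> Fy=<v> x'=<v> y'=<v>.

Fx=7.5761 Fy=-1.1955 x'=5.3788 y'=-8.0598

F_att = 3/2·(g−p) = 3/2·(5,-1) = (7.5000,-1.5000)
o1: d²=17 ≤ ρ²=60; F_rep = 22·(1,4)/17² = (0.0761,0.3045)
o2: d²=170 > ρ²=60 → inactive
o3: d²=208 > ρ²=60 → inactive
F = F_att + ΣF_rep = (7.5761,-1.1955)
p' = p + 1/20·F = (5.3788,-8.0598)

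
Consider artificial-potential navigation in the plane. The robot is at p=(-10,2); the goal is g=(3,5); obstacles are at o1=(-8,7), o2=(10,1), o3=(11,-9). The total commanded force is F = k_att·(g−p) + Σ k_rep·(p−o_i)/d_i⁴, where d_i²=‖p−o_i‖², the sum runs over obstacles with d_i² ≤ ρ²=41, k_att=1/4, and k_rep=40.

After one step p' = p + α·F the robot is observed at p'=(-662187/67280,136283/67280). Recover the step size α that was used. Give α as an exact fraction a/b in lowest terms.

α = 1/20

F_att = 1/4·(g−p) = 1/4·(13,3) = (3.2500,0.7500)
o1: d²=29 ≤ ρ²=41; F_rep = 40·(-2,-5)/29² = (-0.0951,-0.2378)
o2: d²=401 > ρ²=41 → inactive
o3: d²=562 > ρ²=41 → inactive
F = F_att + ΣF_rep = (3.1549,0.5122)
Δp = p'−p = (0.1577,0.0256); α = Δx/Fx = (10613/67280) / (10613/3364) = 1/20
check: Δy/Fy = (1723/67280) / (1723/3364) = 1/20 ✓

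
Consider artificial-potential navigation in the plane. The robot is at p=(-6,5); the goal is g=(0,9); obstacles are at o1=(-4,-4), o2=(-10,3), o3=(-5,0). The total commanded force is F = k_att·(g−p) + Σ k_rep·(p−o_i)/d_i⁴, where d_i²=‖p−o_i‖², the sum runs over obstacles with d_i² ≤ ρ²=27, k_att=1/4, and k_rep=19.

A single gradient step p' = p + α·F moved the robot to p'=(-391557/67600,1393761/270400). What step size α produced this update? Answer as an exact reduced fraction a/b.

α = 1/8

F_att = 1/4·(g−p) = 1/4·(6,4) = (1.5000,1.0000)
o1: d²=85 > ρ²=27 → inactive
o2: d²=20 ≤ ρ²=27; F_rep = 19·(4,2)/20² = (0.1900,0.0950)
o3: d²=26 ≤ ρ²=27; F_rep = 19·(-1,5)/26² = (-0.0281,0.1405)
F = F_att + ΣF_rep = (1.6619,1.2355)
Δp = p'−p = (0.2077,0.1544); α = Δx/Fx = (14043/67600) / (14043/8450) = 1/8
check: Δy/Fy = (41761/270400) / (41761/33800) = 1/8 ✓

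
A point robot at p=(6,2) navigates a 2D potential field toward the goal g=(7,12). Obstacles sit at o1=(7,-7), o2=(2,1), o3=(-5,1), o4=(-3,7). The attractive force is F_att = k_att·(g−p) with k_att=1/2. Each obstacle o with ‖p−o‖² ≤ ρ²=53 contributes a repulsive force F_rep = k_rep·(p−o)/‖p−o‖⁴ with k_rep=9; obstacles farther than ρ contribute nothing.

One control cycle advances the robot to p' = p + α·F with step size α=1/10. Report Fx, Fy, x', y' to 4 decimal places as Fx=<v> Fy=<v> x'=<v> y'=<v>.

Fx=0.6246 Fy=5.0311 x'=6.0625 y'=2.5031

F_att = 1/2·(g−p) = 1/2·(1,10) = (0.5000,5.0000)
o1: d²=82 > ρ²=53 → inactive
o2: d²=17 ≤ ρ²=53; F_rep = 9·(4,1)/17² = (0.1246,0.0311)
o3: d²=122 > ρ²=53 → inactive
o4: d²=106 > ρ²=53 → inactive
F = F_att + ΣF_rep = (0.6246,5.0311)
p' = p + 1/10·F = (6.0625,2.5031)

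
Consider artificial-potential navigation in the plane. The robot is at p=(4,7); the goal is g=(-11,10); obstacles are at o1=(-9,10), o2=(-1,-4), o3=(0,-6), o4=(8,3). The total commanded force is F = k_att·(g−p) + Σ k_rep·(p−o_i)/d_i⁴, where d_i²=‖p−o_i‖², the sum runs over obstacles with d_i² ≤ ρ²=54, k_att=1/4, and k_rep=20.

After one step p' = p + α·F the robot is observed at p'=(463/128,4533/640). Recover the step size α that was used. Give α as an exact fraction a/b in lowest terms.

F_att = 1/4·(g−p) = 1/4·(-15,3) = (-3.7500,0.7500)
o1: d²=178 > ρ²=54 → inactive
o2: d²=146 > ρ²=54 → inactive
o3: d²=185 > ρ²=54 → inactive
o4: d²=32 ≤ ρ²=54; F_rep = 20·(-4,4)/32² = (-0.0781,0.0781)
F = F_att + ΣF_rep = (-3.8281,0.8281)
Δp = p'−p = (-0.3828,0.0828); α = Δx/Fx = (-49/128) / (-245/64) = 1/10
check: Δy/Fy = (53/640) / (53/64) = 1/10 ✓

α = 1/10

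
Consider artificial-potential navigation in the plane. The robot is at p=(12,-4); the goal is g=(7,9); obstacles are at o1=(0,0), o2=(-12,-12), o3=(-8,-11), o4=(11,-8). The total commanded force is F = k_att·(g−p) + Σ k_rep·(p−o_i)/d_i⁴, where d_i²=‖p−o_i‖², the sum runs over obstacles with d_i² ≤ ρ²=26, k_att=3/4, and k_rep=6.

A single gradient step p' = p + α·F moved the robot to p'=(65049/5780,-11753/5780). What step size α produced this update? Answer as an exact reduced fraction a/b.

F_att = 3/4·(g−p) = 3/4·(-5,13) = (-3.7500,9.7500)
o1: d²=160 > ρ²=26 → inactive
o2: d²=640 > ρ²=26 → inactive
o3: d²=449 > ρ²=26 → inactive
o4: d²=17 ≤ ρ²=26; F_rep = 6·(1,4)/17² = (0.0208,0.0830)
F = F_att + ΣF_rep = (-3.7292,9.8330)
Δp = p'−p = (-0.7458,1.9666); α = Δx/Fx = (-4311/5780) / (-4311/1156) = 1/5
check: Δy/Fy = (11367/5780) / (11367/1156) = 1/5 ✓

α = 1/5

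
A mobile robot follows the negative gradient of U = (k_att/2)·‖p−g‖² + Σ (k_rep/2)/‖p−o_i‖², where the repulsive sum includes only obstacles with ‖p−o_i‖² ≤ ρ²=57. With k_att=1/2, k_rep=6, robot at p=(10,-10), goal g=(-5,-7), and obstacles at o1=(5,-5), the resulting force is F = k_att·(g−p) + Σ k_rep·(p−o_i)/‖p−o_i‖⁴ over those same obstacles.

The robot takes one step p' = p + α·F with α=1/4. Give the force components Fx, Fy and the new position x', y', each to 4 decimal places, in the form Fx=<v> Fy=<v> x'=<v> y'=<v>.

F_att = 1/2·(g−p) = 1/2·(-15,3) = (-7.5000,1.5000)
o1: d²=50 ≤ ρ²=57; F_rep = 6·(5,-5)/50² = (0.0120,-0.0120)
F = F_att + ΣF_rep = (-7.4880,1.4880)
p' = p + 1/4·F = (8.1280,-9.6280)

Fx=-7.4880 Fy=1.4880 x'=8.1280 y'=-9.6280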